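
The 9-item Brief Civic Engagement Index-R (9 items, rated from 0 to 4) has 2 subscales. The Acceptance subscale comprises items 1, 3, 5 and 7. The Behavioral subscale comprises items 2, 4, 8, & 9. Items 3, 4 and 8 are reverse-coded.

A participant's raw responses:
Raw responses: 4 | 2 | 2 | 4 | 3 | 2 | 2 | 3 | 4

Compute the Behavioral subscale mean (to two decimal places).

Behavioral items: 2, 4, 8, 9.
Of these, items 4 & 8 are reverse-coded; reversed = (0+4) − raw = 4 − raw.
  item 2: 2
  item 4: 4 − 4 = 0
  item 8: 4 − 3 = 1
  item 9: 4
Sum = 2 + 0 + 1 + 4 = 7
Mean = 7 / 4 = 1.75

1.75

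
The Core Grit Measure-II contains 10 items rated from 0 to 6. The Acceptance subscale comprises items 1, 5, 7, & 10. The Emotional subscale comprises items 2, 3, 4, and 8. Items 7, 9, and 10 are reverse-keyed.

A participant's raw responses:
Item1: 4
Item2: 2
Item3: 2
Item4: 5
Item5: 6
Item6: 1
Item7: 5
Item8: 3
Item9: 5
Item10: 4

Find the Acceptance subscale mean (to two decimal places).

3.25

Acceptance items: 1, 5, 7, 10.
Of these, items 7 and 10 are reverse-keyed; on a 0–6 scale, reversed = 6 − raw.
  item 1: 4
  item 5: 6
  item 7: 6 − 5 = 1
  item 10: 6 − 4 = 2
Sum = 4 + 6 + 1 + 2 = 13
Mean = 13 / 4 = 3.25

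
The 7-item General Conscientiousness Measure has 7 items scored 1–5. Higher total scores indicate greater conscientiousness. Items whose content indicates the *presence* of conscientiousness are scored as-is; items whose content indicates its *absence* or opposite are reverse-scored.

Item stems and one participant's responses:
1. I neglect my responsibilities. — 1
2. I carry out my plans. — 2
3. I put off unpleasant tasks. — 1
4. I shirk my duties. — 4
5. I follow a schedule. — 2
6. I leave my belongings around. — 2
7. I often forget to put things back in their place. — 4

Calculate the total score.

Items 1, 3, 4, 6, 7 describe the absence/opposite of conscientiousness → reverse-score.
reverse-coded value = 6 − response.
  item 1: 6 − 1 = 5
  item 2: 2
  item 3: 6 − 1 = 5
  item 4: 6 − 4 = 2
  item 5: 2
  item 6: 6 − 2 = 4
  item 7: 6 − 4 = 2
Total = 5 + 2 + 5 + 2 + 2 + 4 + 2 = 22

22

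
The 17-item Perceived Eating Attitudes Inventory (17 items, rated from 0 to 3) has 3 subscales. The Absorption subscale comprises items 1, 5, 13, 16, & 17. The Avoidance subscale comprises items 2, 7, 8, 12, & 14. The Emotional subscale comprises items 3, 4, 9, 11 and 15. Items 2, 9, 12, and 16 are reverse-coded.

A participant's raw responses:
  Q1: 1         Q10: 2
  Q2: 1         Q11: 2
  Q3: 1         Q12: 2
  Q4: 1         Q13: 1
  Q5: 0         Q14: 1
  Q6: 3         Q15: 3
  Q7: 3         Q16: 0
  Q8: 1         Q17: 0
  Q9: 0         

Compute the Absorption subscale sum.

Absorption items: 1, 5, 13, 16, 17.
Of these, item 16 is reverse-coded; reverse-coded value = 3 − response.
  item 1: 1
  item 5: 0
  item 13: 1
  item 16: 3 − 0 = 3
  item 17: 0
Sum = 1 + 0 + 1 + 3 + 0 = 5

5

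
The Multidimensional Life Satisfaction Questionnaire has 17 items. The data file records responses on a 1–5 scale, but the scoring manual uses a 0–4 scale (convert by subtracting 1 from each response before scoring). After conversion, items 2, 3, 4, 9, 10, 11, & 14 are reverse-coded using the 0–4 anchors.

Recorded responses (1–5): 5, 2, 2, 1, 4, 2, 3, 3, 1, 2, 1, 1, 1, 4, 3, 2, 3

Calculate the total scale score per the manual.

39

Convert to 0–4: 4, 1, 1, 0, 3, 1, 2, 2, 0, 1, 0, 0, 0, 3, 2, 1, 2
Reverse-coded (reverse-coded value = 4 − response):
  item 2: 4 − 1 = 3
  item 3: 4 − 1 = 3
  item 4: 4 − 0 = 4
  item 9: 4 − 0 = 4
  item 10: 4 − 1 = 3
  item 11: 4 − 0 = 4
  item 14: 4 − 3 = 1
Scored: 4, 3, 3, 4, 3, 1, 2, 2, 4, 3, 4, 0, 0, 1, 2, 1, 2
Total = 39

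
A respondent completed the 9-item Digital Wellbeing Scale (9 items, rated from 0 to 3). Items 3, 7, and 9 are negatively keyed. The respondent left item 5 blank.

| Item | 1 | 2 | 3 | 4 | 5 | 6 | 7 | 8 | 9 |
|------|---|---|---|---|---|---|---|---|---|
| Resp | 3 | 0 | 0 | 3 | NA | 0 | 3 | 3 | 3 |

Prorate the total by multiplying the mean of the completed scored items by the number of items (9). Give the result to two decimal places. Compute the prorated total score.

13.50

Reverse-coded (on a 0–3 scale, reversed = 3 − raw):
  item 3: 3 − 0 = 3
  item 7: 3 − 3 = 0
  item 9: 3 − 3 = 0
Completed scored items (8 of 9): 3, 0, 3, 3, 0, 0, 3, 0; sum = 12.
Person mean = 12 / 8 ≈ 1.5000
Prorated total = (12 / 8) × 9 = 13.50 (to 2 dp)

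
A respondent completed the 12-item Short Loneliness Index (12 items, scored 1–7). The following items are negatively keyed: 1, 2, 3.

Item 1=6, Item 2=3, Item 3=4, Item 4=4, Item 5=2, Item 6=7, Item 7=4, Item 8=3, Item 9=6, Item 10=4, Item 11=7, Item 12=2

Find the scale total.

50

Apply reverse scoring (reversed = (1+7) − raw = 8 − raw):
  item 1: 8 − 6 = 2
  item 2: 8 − 3 = 5
  item 3: 8 − 4 = 4
Scored responses: 2, 5, 4, 4, 2, 7, 4, 3, 6, 4, 7, 2
Total = 2 + 5 + 4 + 4 + 2 + 7 + 4 + 3 + 6 + 4 + 7 + 2 = 50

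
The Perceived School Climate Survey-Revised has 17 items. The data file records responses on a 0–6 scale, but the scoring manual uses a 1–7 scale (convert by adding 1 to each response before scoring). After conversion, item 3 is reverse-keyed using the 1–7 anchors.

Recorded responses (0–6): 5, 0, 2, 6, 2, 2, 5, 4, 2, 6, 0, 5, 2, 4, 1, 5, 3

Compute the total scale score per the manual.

Convert to 1–7: 6, 1, 3, 7, 3, 3, 6, 5, 3, 7, 1, 6, 3, 5, 2, 6, 4
Reverse-coded (reverse-coded value = 8 − response):
  item 3: 8 − 3 = 5
Scored: 6, 1, 5, 7, 3, 3, 6, 5, 3, 7, 1, 6, 3, 5, 2, 6, 4
Total = 73

73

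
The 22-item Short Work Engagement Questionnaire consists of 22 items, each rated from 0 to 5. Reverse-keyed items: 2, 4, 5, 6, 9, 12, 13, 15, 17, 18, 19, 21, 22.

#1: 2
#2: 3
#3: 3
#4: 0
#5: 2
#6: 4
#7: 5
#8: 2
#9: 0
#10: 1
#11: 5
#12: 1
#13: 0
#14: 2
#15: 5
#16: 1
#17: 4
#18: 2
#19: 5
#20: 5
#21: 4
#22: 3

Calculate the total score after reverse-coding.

Reverse-coded items (reversed = (0+5) − raw = 5 − raw):
  item 2: 5 − 3 = 2
  item 4: 5 − 0 = 5
  item 5: 5 − 2 = 3
  item 6: 5 − 4 = 1
  item 9: 5 − 0 = 5
  item 12: 5 − 1 = 4
  item 13: 5 − 0 = 5
  item 15: 5 − 5 = 0
  item 17: 5 − 4 = 1
  item 18: 5 − 2 = 3
  item 19: 5 − 5 = 0
  item 21: 5 − 4 = 1
  item 22: 5 − 3 = 2
Scored responses: 2, 2, 3, 5, 3, 1, 5, 2, 5, 1, 5, 4, 5, 2, 0, 1, 1, 3, 0, 5, 1, 2
Total = 2 + 2 + 3 + 5 + 3 + 1 + 5 + 2 + 5 + 1 + 5 + 4 + 5 + 2 + 0 + 1 + 1 + 3 + 0 + 5 + 1 + 2 = 58

58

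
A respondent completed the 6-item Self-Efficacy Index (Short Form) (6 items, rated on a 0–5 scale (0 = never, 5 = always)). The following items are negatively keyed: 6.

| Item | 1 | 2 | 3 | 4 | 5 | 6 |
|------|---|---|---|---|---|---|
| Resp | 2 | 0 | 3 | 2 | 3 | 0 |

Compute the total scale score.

Reversing item 6 with 5 − raw:
Total = 2 + 0 + 3 + 2 + 3 + (5−0)
      = 2 + 0 + 3 + 2 + 3 + 5 = 15

15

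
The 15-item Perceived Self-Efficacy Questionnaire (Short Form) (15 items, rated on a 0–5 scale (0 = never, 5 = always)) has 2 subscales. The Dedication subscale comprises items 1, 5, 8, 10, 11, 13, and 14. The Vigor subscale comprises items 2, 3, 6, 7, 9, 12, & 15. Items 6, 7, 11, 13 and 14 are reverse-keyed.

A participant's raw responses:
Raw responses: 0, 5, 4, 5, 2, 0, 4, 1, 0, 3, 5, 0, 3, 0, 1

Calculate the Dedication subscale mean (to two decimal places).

Dedication items: 1, 5, 8, 10, 11, 13, 14.
Of these, items 11, 13 and 14 are reverse-keyed; reversed = (0+5) − raw = 5 − raw.
  item 1: 0
  item 5: 2
  item 8: 1
  item 10: 3
  item 11: 5 − 5 = 0
  item 13: 5 − 3 = 2
  item 14: 5 − 0 = 5
Sum = 0 + 2 + 1 + 3 + 0 + 2 + 5 = 13
Mean = 13 / 7 = 1.86

1.86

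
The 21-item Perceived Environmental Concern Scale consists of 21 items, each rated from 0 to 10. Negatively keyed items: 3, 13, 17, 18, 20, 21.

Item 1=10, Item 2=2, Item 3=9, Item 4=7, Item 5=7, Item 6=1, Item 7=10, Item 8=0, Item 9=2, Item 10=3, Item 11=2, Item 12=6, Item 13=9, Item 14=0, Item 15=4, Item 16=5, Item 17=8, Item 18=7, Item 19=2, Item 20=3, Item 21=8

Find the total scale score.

77

Reversing items 3, 13, 17, 18, 20, & 21 with 10 − raw:
Total = 10 + 2 + (10−9) + 7 + 7 + 1 + 10 + 0 + 2 + 3 + 2 + 6 + (10−9) + 0 + 4 + 5 + (10−8) + (10−7) + 2 + (10−3) + (10−8)
      = 10 + 2 + 1 + 7 + 7 + 1 + 10 + 0 + 2 + 3 + 2 + 6 + 1 + 0 + 4 + 5 + 2 + 3 + 2 + 7 + 2 = 77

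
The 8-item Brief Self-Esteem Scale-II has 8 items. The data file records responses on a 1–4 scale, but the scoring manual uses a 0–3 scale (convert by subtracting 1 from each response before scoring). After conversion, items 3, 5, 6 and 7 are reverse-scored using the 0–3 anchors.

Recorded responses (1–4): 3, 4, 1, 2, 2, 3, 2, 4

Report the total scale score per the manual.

17

Convert to 0–3: 2, 3, 0, 1, 1, 2, 1, 3
Reverse-coded (reversed = (0+3) − raw = 3 − raw):
  item 3: 3 − 0 = 3
  item 5: 3 − 1 = 2
  item 6: 3 − 2 = 1
  item 7: 3 − 1 = 2
Scored: 2, 3, 3, 1, 2, 1, 2, 3
Total = 17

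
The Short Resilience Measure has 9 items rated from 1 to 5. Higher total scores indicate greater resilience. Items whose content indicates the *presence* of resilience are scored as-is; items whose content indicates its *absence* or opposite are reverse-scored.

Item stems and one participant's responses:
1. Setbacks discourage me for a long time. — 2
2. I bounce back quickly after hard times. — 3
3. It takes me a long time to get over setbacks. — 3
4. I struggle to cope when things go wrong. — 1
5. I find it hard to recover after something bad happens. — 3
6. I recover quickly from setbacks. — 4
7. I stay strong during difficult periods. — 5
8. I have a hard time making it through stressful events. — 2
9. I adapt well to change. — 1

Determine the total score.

Items 1, 3, 4, 5, 8 describe the absence/opposite of resilience → reverse-score.
on a 1–5 scale, reversed = 6 − raw.
  item 1: 6 − 2 = 4
  item 2: 3
  item 3: 6 − 3 = 3
  item 4: 6 − 1 = 5
  item 5: 6 − 3 = 3
  item 6: 4
  item 7: 5
  item 8: 6 − 2 = 4
  item 9: 1
Total = 4 + 3 + 3 + 5 + 3 + 4 + 5 + 4 + 1 = 32

32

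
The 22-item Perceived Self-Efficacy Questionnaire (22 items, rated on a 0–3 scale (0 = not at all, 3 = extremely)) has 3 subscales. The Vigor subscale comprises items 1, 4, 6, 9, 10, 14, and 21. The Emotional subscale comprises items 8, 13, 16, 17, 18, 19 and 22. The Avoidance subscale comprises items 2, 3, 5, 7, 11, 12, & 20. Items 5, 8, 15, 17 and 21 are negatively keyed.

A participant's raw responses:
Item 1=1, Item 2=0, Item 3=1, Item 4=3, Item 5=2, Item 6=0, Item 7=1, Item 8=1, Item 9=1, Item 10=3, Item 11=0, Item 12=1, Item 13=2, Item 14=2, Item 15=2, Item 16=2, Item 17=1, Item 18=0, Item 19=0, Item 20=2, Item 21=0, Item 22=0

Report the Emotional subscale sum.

Emotional items: 8, 13, 16, 17, 18, 19, 22.
Of these, items 8 and 17 are negatively keyed; reverse-coded value = 3 − response.
  item 8: 3 − 1 = 2
  item 13: 2
  item 16: 2
  item 17: 3 − 1 = 2
  item 18: 0
  item 19: 0
  item 22: 0
Sum = 2 + 2 + 2 + 2 + 0 + 0 + 0 = 8

8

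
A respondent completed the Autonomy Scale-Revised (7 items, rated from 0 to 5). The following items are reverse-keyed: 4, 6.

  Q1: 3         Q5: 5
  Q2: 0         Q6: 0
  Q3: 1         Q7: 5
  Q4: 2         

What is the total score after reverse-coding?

Reverse-coded items (reverse-coded value = 5 − response):
  item 4: 5 − 2 = 3
  item 6: 5 − 0 = 5
Scored items: 3, 0, 1, 3, 5, 5, 5
Total = 3 + 0 + 1 + 3 + 5 + 5 + 5 = 22

22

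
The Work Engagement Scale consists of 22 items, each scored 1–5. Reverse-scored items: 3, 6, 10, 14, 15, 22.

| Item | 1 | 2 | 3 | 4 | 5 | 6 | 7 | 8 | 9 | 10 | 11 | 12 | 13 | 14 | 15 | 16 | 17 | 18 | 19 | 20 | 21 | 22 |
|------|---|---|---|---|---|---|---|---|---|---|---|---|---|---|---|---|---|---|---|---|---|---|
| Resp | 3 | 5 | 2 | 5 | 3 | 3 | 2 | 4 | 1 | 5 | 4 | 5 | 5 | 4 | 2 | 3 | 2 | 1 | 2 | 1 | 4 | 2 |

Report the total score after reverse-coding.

68

Raw sum = 68. Reverse-scored items: 3, 6, 10, 14, 15, 22; their raw sum = 18.
Each reversal replaces raw with 6 − raw, changing the total by 6 − 2·raw per item.
Total = 68 + 6·6 − 2·18 = 68 + 36 − 36 = 68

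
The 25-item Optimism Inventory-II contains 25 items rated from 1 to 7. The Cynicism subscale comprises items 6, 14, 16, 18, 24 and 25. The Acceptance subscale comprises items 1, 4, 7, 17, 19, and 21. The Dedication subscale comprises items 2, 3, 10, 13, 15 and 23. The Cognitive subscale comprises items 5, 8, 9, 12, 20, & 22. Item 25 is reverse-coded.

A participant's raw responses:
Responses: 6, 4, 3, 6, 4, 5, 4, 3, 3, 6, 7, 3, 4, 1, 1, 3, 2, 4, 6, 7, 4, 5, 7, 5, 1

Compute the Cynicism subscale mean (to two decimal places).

4.17

Cynicism items: 6, 14, 16, 18, 24, 25.
Of these, item 25 is reverse-coded; reverse-coded value = 8 − response.
  item 6: 5
  item 14: 1
  item 16: 3
  item 18: 4
  item 24: 5
  item 25: 8 − 1 = 7
Sum = 5 + 1 + 3 + 4 + 5 + 7 = 25
Mean = 25 / 6 = 4.17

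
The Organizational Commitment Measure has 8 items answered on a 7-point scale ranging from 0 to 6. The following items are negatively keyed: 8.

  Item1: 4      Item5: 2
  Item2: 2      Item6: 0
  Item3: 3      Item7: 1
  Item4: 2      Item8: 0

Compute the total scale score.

Raw sum = 14. Negatively keyed items: 8; their raw sum = 0.
Each reversal replaces raw with 6 − raw, changing the total by 6 − 2·raw per item.
Total = 14 + 1·6 − 2·0 = 14 + 6 − 0 = 20

20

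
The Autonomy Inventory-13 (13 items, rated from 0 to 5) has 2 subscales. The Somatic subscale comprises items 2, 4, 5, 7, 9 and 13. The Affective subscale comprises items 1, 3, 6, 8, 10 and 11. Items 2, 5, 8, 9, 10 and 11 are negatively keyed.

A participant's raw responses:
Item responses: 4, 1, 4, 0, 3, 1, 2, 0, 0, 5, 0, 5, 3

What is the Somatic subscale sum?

16

Somatic items: 2, 4, 5, 7, 9, 13.
Of these, items 2, 5, & 9 are negatively keyed; reversed = (0+5) − raw = 5 − raw.
  item 2: 5 − 1 = 4
  item 4: 0
  item 5: 5 − 3 = 2
  item 7: 2
  item 9: 5 − 0 = 5
  item 13: 3
Sum = 4 + 0 + 2 + 2 + 5 + 3 = 16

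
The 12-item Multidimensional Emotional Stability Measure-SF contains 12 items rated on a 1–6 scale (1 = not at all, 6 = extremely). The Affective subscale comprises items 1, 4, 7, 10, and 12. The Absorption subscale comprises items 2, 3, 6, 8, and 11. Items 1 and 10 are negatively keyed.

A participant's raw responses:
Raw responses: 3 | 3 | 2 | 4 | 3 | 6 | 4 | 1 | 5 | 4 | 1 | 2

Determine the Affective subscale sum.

Affective items: 1, 4, 7, 10, 12.
Of these, items 1 & 10 are negatively keyed; reverse-coded value = 7 − response.
  item 1: 7 − 3 = 4
  item 4: 4
  item 7: 4
  item 10: 7 − 4 = 3
  item 12: 2
Sum = 4 + 4 + 4 + 3 + 2 = 17

17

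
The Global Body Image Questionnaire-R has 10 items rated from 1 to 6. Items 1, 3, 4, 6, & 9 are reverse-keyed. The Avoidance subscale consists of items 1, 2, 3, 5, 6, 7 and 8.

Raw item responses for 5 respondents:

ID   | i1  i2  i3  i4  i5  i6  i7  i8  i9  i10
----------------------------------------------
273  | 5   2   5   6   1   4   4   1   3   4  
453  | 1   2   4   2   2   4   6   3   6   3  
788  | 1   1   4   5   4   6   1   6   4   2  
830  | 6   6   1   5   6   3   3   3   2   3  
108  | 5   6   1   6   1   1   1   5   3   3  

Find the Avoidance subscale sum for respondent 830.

29

Respondent 830 raw: 6, 6, 1, 5, 6, 3, 3, 3, 2, 3.
Avoidance items: 1, 2, 3, 5, 6, 7, 8.
Reverse-coded (reverse-coded value = 7 − response):
  item 1: 7 − 6 = 1
  item 2: 6
  item 3: 7 − 1 = 6
  item 5: 6
  item 6: 7 − 3 = 4
  item 7: 3
  item 8: 3
Sum = 1 + 6 + 6 + 6 + 4 + 3 + 3 = 29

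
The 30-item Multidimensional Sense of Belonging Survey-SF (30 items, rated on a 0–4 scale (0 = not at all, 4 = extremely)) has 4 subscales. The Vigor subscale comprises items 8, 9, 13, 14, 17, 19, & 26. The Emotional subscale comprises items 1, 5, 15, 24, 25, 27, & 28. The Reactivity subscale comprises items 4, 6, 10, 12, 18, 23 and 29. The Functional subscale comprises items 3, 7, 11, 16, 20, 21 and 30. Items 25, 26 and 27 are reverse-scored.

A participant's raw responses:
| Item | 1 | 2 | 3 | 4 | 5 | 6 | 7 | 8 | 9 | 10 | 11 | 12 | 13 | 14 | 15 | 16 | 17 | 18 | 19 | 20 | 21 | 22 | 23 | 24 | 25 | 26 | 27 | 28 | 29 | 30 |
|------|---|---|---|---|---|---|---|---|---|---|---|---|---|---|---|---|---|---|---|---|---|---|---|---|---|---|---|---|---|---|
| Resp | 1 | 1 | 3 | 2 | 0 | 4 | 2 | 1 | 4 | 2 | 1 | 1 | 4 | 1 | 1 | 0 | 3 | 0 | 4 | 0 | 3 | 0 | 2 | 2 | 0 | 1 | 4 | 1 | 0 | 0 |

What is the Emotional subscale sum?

9

Emotional items: 1, 5, 15, 24, 25, 27, 28.
Of these, items 25 & 27 are reverse-scored; on a 0–4 scale, reversed = 4 − raw.
  item 1: 1
  item 5: 0
  item 15: 1
  item 24: 2
  item 25: 4 − 0 = 4
  item 27: 4 − 4 = 0
  item 28: 1
Sum = 1 + 0 + 1 + 2 + 4 + 0 + 1 = 9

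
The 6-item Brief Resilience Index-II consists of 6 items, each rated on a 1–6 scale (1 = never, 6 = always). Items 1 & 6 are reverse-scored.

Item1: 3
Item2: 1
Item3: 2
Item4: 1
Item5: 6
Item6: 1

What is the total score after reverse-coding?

20

Apply reverse scoring (on a 1–6 scale, reversed = 7 − raw):
  item 1: 7 − 3 = 4
  item 6: 7 − 1 = 6
Scored items: 4, 1, 2, 1, 6, 6
Total = 4 + 1 + 2 + 1 + 6 + 6 = 20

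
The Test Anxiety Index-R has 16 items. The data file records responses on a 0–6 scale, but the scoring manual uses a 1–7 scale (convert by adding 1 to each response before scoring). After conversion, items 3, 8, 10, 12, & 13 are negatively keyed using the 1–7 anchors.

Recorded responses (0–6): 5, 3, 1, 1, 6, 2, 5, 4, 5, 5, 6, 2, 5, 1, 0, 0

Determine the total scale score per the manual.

63

Convert to 1–7: 6, 4, 2, 2, 7, 3, 6, 5, 6, 6, 7, 3, 6, 2, 1, 1
Reverse-coded (reverse-coded value = 8 − response):
  item 3: 8 − 2 = 6
  item 8: 8 − 5 = 3
  item 10: 8 − 6 = 2
  item 12: 8 − 3 = 5
  item 13: 8 − 6 = 2
Scored: 6, 4, 6, 2, 7, 3, 6, 3, 6, 2, 7, 5, 2, 2, 1, 1
Total = 63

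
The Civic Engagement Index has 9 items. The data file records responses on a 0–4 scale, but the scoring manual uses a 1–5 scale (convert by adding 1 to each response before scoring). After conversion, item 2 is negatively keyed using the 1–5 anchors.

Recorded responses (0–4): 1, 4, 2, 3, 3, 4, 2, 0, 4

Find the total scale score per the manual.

28

Convert to 1–5: 2, 5, 3, 4, 4, 5, 3, 1, 5
Reverse-coded (on a 1–5 scale, reversed = 6 − raw):
  item 2: 6 − 5 = 1
Scored: 2, 1, 3, 4, 4, 5, 3, 1, 5
Total = 28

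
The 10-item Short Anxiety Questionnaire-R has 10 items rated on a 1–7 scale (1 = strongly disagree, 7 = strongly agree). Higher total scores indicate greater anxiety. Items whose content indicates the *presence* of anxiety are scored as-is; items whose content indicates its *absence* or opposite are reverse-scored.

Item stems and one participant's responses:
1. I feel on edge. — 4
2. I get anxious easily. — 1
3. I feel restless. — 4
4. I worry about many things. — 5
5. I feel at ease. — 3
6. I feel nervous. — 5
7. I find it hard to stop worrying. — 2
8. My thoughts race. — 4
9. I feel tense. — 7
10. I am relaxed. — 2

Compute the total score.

Items 5, 10 describe the absence/opposite of anxiety → reverse-score.
on a 1–7 scale, reversed = 8 − raw.
  item 1: 4
  item 2: 1
  item 3: 4
  item 4: 5
  item 5: 8 − 3 = 5
  item 6: 5
  item 7: 2
  item 8: 4
  item 9: 7
  item 10: 8 − 2 = 6
Total = 4 + 1 + 4 + 5 + 5 + 5 + 2 + 4 + 7 + 6 = 43

43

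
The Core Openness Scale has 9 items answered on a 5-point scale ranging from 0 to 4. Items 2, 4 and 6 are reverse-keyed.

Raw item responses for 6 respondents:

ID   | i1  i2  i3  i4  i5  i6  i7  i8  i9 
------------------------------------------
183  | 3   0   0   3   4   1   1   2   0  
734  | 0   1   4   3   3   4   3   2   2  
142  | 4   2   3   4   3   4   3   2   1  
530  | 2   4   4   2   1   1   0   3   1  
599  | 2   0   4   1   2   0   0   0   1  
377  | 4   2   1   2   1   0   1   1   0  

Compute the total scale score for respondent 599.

20

Respondent 599 raw: 2, 0, 4, 1, 2, 0, 0, 0, 1.
Reverse-coded (on a 0–4 scale, reversed = 4 − raw):
  item 1: 2
  item 2: 4 − 0 = 4
  item 3: 4
  item 4: 4 − 1 = 3
  item 5: 2
  item 6: 4 − 0 = 4
  item 7: 0
  item 8: 0
  item 9: 1
Sum = 2 + 4 + 4 + 3 + 2 + 4 + 0 + 0 + 1 = 20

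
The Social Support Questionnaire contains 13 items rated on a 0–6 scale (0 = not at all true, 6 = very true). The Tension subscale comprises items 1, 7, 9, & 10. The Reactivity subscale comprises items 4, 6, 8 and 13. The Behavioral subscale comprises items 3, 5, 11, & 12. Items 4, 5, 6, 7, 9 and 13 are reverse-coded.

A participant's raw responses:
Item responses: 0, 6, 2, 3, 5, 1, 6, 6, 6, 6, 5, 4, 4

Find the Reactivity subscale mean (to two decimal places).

4.00

Reactivity items: 4, 6, 8, 13.
Of these, items 4, 6, & 13 are reverse-coded; on a 0–6 scale, reversed = 6 − raw.
  item 4: 6 − 3 = 3
  item 6: 6 − 1 = 5
  item 8: 6
  item 13: 6 − 4 = 2
Sum = 3 + 5 + 6 + 2 = 16
Mean = 16 / 4 = 4.00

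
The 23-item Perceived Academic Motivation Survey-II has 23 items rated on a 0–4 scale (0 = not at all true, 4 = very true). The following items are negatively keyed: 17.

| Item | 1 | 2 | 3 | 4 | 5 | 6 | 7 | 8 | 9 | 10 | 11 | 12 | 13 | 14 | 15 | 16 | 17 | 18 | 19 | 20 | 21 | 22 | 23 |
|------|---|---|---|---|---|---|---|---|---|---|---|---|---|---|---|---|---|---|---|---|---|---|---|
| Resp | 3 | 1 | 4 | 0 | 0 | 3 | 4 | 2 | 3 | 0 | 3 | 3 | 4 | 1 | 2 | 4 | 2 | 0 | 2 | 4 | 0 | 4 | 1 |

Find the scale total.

50

Reversing item 17 with 4 − raw:
Total = 3 + 1 + 4 + 0 + 0 + 3 + 4 + 2 + 3 + 0 + 3 + 3 + 4 + 1 + 2 + 4 + (4−2) + 0 + 2 + 4 + 0 + 4 + 1
      = 3 + 1 + 4 + 0 + 0 + 3 + 4 + 2 + 3 + 0 + 3 + 3 + 4 + 1 + 2 + 4 + 2 + 0 + 2 + 4 + 0 + 4 + 1 = 50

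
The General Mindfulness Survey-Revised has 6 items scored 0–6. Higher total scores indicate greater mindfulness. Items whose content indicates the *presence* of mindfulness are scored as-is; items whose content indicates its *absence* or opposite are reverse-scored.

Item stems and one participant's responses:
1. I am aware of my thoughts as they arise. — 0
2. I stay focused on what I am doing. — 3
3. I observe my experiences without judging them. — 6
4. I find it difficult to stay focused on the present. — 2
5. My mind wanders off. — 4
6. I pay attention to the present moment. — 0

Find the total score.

15

Items 4, 5 describe the absence/opposite of mindfulness → reverse-score.
on a 0–6 scale, reversed = 6 − raw.
  item 1: 0
  item 2: 3
  item 3: 6
  item 4: 6 − 2 = 4
  item 5: 6 − 4 = 2
  item 6: 0
Total = 0 + 3 + 6 + 4 + 2 + 0 = 15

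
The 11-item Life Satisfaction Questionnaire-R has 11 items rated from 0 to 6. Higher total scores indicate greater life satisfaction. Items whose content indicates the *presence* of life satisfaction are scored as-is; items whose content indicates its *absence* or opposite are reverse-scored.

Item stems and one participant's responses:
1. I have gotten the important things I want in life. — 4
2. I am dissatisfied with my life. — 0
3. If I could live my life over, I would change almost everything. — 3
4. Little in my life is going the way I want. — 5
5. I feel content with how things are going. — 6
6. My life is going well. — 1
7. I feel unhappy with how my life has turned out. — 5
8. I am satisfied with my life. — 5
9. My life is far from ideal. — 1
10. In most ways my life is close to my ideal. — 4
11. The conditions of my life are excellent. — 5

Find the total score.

41

Items 2, 3, 4, 7, 9 describe the absence/opposite of life satisfaction → reverse-score.
reversed = (0+6) − raw = 6 − raw.
  item 1: 4
  item 2: 6 − 0 = 6
  item 3: 6 − 3 = 3
  item 4: 6 − 5 = 1
  item 5: 6
  item 6: 1
  item 7: 6 − 5 = 1
  item 8: 5
  item 9: 6 − 1 = 5
  item 10: 4
  item 11: 5
Total = 4 + 6 + 3 + 1 + 6 + 1 + 1 + 5 + 5 + 4 + 5 = 41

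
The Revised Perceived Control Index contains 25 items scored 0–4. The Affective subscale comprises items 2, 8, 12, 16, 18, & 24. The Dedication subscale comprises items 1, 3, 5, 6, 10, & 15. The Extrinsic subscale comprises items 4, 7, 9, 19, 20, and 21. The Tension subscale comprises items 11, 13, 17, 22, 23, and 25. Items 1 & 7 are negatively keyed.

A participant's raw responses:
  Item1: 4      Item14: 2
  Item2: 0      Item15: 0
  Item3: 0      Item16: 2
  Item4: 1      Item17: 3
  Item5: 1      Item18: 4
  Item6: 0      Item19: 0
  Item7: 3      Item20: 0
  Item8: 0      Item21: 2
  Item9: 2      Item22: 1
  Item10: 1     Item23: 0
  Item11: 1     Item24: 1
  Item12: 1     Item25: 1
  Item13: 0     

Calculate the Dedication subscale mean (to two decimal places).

0.33

Dedication items: 1, 3, 5, 6, 10, 15.
Of these, item 1 is negatively keyed; on a 0–4 scale, reversed = 4 − raw.
  item 1: 4 − 4 = 0
  item 3: 0
  item 5: 1
  item 6: 0
  item 10: 1
  item 15: 0
Sum = 0 + 0 + 1 + 0 + 1 + 0 = 2
Mean = 2 / 6 = 0.33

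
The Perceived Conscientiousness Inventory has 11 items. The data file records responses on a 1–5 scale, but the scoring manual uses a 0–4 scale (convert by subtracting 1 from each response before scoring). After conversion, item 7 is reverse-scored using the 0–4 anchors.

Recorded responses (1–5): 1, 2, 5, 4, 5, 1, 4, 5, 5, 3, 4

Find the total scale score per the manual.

26

Convert to 0–4: 0, 1, 4, 3, 4, 0, 3, 4, 4, 2, 3
Reverse-coded (on a 0–4 scale, reversed = 4 − raw):
  item 7: 4 − 3 = 1
Scored: 0, 1, 4, 3, 4, 0, 1, 4, 4, 2, 3
Total = 26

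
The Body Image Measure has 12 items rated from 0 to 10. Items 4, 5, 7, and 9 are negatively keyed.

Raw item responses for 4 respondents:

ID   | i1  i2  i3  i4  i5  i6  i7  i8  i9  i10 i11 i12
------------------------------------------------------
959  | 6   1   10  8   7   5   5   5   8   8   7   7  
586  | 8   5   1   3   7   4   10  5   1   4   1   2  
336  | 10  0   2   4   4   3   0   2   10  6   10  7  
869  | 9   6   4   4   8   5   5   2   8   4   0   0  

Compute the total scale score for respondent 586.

49

Respondent 586 raw: 8, 5, 1, 3, 7, 4, 10, 5, 1, 4, 1, 2.
Reverse-coded (reverse-coded value = 10 − response):
  item 1: 8
  item 2: 5
  item 3: 1
  item 4: 10 − 3 = 7
  item 5: 10 − 7 = 3
  item 6: 4
  item 7: 10 − 10 = 0
  item 8: 5
  item 9: 10 − 1 = 9
  item 10: 4
  item 11: 1
  item 12: 2
Sum = 8 + 5 + 1 + 7 + 3 + 4 + 0 + 5 + 9 + 4 + 1 + 2 = 49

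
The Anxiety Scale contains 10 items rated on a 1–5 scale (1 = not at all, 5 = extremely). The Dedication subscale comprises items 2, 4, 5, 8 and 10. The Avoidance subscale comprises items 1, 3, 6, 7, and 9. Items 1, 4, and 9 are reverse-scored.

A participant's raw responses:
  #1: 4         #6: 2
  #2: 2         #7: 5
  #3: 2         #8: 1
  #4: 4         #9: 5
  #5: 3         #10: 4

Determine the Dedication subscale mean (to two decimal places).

Dedication items: 2, 4, 5, 8, 10.
Of these, item 4 is reverse-scored; reverse-coded value = 6 − response.
  item 2: 2
  item 4: 6 − 4 = 2
  item 5: 3
  item 8: 1
  item 10: 4
Sum = 2 + 2 + 3 + 1 + 4 = 12
Mean = 12 / 5 = 2.40

2.40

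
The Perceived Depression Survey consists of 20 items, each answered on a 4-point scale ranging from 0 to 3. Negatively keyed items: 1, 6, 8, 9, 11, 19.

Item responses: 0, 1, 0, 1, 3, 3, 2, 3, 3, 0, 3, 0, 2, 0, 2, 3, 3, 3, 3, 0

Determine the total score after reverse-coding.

23

Reversing items 1, 6, 8, 9, 11 and 19 with 3 − raw:
Total = (3−0) + 1 + 0 + 1 + 3 + (3−3) + 2 + (3−3) + (3−3) + 0 + (3−3) + 0 + 2 + 0 + 2 + 3 + 3 + 3 + (3−3) + 0
      = 3 + 1 + 0 + 1 + 3 + 0 + 2 + 0 + 0 + 0 + 0 + 0 + 2 + 0 + 2 + 3 + 3 + 3 + 0 + 0 = 23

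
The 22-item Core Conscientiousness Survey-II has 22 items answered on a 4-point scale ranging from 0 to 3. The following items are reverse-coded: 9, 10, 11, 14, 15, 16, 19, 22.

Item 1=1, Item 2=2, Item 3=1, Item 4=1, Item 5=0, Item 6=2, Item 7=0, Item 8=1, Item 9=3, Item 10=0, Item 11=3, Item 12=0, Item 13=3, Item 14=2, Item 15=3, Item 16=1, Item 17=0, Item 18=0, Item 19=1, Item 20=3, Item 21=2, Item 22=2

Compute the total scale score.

Reverse-coded items (reversed = (0+3) − raw = 3 − raw):
  item 9: 3 − 3 = 0
  item 10: 3 − 0 = 3
  item 11: 3 − 3 = 0
  item 14: 3 − 2 = 1
  item 15: 3 − 3 = 0
  item 16: 3 − 1 = 2
  item 19: 3 − 1 = 2
  item 22: 3 − 2 = 1
Scored items: 1, 2, 1, 1, 0, 2, 0, 1, 0, 3, 0, 0, 3, 1, 0, 2, 0, 0, 2, 3, 2, 1
Total = 1 + 2 + 1 + 1 + 0 + 2 + 0 + 1 + 0 + 3 + 0 + 0 + 3 + 1 + 0 + 2 + 0 + 0 + 2 + 3 + 2 + 1 = 25

25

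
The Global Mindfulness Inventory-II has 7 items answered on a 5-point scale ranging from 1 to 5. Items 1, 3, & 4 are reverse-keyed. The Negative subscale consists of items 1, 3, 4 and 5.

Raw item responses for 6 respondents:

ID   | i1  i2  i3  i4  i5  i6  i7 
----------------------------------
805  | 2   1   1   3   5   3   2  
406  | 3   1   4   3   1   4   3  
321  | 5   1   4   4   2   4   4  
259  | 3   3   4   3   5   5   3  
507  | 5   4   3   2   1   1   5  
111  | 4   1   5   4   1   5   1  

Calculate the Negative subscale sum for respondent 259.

Respondent 259 raw: 3, 3, 4, 3, 5, 5, 3.
Negative items: 1, 3, 4, 5.
Reverse-coded (reversed = (1+5) − raw = 6 − raw):
  item 1: 6 − 3 = 3
  item 3: 6 − 4 = 2
  item 4: 6 − 3 = 3
  item 5: 5
Sum = 3 + 2 + 3 + 5 = 13

13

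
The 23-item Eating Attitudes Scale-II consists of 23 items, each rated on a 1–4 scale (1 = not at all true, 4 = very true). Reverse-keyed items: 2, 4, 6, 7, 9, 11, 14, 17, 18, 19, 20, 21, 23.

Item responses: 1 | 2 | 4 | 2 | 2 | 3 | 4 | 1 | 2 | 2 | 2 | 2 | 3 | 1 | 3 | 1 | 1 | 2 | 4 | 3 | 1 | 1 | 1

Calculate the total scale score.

Reverse-keyed items use 5 − raw:
  item 2: 5 − 2 = 3
  item 4: 5 − 2 = 3
  item 6: 5 − 3 = 2
  item 7: 5 − 4 = 1
  item 9: 5 − 2 = 3
  item 11: 5 − 2 = 3
  item 14: 5 − 1 = 4
  item 17: 5 − 1 = 4
  item 18: 5 − 2 = 3
  item 19: 5 − 4 = 1
  item 20: 5 − 3 = 2
  item 21: 5 − 1 = 4
  item 23: 5 − 1 = 4
After reverse-coding: 1, 3, 4, 3, 2, 2, 1, 1, 3, 2, 3, 2, 3, 4, 3, 1, 4, 3, 1, 2, 4, 1, 4
Total = 1 + 3 + 4 + 3 + 2 + 2 + 1 + 1 + 3 + 2 + 3 + 2 + 3 + 4 + 3 + 1 + 4 + 3 + 1 + 2 + 4 + 1 + 4 = 57

57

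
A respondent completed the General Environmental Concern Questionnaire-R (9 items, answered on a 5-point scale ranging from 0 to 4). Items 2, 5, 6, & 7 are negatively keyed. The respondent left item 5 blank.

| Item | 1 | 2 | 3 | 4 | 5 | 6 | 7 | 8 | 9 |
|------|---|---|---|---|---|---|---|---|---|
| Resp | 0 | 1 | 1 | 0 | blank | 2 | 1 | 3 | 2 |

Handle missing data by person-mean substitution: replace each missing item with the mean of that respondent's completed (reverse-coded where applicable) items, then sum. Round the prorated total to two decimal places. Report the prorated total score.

15.75

Reverse-coded (reversed = (0+4) − raw = 4 − raw):
  item 2: 4 − 1 = 3
  item 6: 4 − 2 = 2
  item 7: 4 − 1 = 3
Completed scored items (8 of 9): 0, 3, 1, 0, 2, 3, 3, 2; sum = 14.
Person mean = 14 / 8 ≈ 1.7500
Prorated total = (14 / 8) × 9 = 15.75 (to 2 dp)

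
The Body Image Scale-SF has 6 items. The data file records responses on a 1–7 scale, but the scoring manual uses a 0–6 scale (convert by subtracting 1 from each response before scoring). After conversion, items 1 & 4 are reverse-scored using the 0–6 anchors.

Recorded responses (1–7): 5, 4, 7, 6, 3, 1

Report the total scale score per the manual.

Convert to 0–6: 4, 3, 6, 5, 2, 0
Reverse-coded (reversed = (0+6) − raw = 6 − raw):
  item 1: 6 − 4 = 2
  item 4: 6 − 5 = 1
Scored: 2, 3, 6, 1, 2, 0
Total = 14

14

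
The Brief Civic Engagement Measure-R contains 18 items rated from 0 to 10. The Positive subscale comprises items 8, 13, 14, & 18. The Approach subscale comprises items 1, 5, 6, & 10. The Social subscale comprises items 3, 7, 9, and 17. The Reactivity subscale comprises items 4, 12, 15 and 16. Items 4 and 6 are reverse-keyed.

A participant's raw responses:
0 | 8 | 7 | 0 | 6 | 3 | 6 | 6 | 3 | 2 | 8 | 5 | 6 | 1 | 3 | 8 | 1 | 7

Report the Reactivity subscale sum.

Reactivity items: 4, 12, 15, 16.
Of these, item 4 is reverse-keyed; on a 0–10 scale, reversed = 10 − raw.
  item 4: 10 − 0 = 10
  item 12: 5
  item 15: 3
  item 16: 8
Sum = 10 + 5 + 3 + 8 = 26

26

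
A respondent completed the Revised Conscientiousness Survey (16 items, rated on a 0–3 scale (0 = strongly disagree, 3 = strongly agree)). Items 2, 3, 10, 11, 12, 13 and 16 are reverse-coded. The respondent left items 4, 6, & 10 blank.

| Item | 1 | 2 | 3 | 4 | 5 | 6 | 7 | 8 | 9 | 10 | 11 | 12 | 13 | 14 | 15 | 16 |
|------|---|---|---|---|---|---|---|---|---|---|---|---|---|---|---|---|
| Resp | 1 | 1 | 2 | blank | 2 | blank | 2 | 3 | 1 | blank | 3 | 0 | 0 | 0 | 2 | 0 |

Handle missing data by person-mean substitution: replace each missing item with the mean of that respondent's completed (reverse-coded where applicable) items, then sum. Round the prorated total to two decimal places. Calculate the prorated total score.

28.31

Reverse-coded (reversed = (0+3) − raw = 3 − raw):
  item 2: 3 − 1 = 2
  item 3: 3 − 2 = 1
  item 11: 3 − 3 = 0
  item 12: 3 − 0 = 3
  item 13: 3 − 0 = 3
  item 16: 3 − 0 = 3
Completed scored items (13 of 16): 1, 2, 1, 2, 2, 3, 1, 0, 3, 3, 0, 2, 3; sum = 23.
Person mean = 23 / 13 ≈ 1.7692
Prorated total = (23 / 13) × 16 = 28.31 (to 2 dp)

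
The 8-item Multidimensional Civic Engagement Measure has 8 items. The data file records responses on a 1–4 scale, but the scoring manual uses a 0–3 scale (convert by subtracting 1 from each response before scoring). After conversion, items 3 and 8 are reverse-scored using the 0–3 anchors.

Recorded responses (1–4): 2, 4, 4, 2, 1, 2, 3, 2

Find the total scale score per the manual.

10

Convert to 0–3: 1, 3, 3, 1, 0, 1, 2, 1
Reverse-coded (reverse-coded value = 3 − response):
  item 3: 3 − 3 = 0
  item 8: 3 − 1 = 2
Scored: 1, 3, 0, 1, 0, 1, 2, 2
Total = 10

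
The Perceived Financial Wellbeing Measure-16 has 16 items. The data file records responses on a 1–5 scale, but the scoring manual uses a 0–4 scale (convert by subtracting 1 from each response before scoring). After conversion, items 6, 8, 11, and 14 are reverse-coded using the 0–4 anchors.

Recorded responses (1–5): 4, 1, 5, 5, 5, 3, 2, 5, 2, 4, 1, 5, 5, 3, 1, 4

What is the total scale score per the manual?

Convert to 0–4: 3, 0, 4, 4, 4, 2, 1, 4, 1, 3, 0, 4, 4, 2, 0, 3
Reverse-coded (on a 0–4 scale, reversed = 4 − raw):
  item 6: 4 − 2 = 2
  item 8: 4 − 4 = 0
  item 11: 4 − 0 = 4
  item 14: 4 − 2 = 2
Scored: 3, 0, 4, 4, 4, 2, 1, 0, 1, 3, 4, 4, 4, 2, 0, 3
Total = 39

39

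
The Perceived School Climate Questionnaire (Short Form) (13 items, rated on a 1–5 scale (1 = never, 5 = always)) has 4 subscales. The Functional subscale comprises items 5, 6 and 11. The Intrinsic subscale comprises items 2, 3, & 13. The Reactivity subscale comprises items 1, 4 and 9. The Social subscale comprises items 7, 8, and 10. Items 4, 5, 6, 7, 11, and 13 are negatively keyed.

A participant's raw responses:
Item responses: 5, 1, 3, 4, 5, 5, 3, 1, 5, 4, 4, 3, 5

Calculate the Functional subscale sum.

Functional items: 5, 6, 11.
Of these, items 5, 6, and 11 are negatively keyed; reversed = (1+5) − raw = 6 − raw.
  item 5: 6 − 5 = 1
  item 6: 6 − 5 = 1
  item 11: 6 − 4 = 2
Sum = 1 + 1 + 2 = 4

4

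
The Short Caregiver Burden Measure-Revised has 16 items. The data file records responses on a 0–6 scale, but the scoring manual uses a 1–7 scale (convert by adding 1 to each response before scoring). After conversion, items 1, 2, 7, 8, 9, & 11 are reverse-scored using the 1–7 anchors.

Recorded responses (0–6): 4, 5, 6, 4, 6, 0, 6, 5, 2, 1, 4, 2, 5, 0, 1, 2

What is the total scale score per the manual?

Convert to 1–7: 5, 6, 7, 5, 7, 1, 7, 6, 3, 2, 5, 3, 6, 1, 2, 3
Reverse-coded (on a 1–7 scale, reversed = 8 − raw):
  item 1: 8 − 5 = 3
  item 2: 8 − 6 = 2
  item 7: 8 − 7 = 1
  item 8: 8 − 6 = 2
  item 9: 8 − 3 = 5
  item 11: 8 − 5 = 3
Scored: 3, 2, 7, 5, 7, 1, 1, 2, 5, 2, 3, 3, 6, 1, 2, 3
Total = 53

53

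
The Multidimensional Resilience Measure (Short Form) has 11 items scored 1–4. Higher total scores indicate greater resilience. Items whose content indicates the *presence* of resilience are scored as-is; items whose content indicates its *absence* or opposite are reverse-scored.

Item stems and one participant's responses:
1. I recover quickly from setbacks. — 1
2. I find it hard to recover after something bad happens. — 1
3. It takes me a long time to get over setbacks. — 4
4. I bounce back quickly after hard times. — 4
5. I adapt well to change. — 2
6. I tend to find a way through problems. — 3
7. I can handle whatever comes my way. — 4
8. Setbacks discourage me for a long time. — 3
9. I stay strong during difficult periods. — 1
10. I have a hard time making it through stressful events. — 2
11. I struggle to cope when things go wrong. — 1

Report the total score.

Items 2, 3, 8, 10, 11 describe the absence/opposite of resilience → reverse-score.
reversed = (1+4) − raw = 5 − raw.
  item 1: 1
  item 2: 5 − 1 = 4
  item 3: 5 − 4 = 1
  item 4: 4
  item 5: 2
  item 6: 3
  item 7: 4
  item 8: 5 − 3 = 2
  item 9: 1
  item 10: 5 − 2 = 3
  item 11: 5 − 1 = 4
Total = 1 + 4 + 1 + 4 + 2 + 3 + 4 + 2 + 1 + 3 + 4 = 29

29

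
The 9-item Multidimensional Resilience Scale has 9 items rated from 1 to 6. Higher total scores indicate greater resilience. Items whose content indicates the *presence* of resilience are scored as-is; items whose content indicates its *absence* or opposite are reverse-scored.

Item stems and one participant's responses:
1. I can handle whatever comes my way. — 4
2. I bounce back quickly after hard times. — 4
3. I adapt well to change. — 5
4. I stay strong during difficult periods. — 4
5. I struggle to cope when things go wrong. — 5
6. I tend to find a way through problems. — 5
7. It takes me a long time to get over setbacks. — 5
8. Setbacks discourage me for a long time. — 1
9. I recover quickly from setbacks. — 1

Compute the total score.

33

Items 5, 7, 8 describe the absence/opposite of resilience → reverse-score.
reverse-coded value = 7 − response.
  item 1: 4
  item 2: 4
  item 3: 5
  item 4: 4
  item 5: 7 − 5 = 2
  item 6: 5
  item 7: 7 − 5 = 2
  item 8: 7 − 1 = 6
  item 9: 1
Total = 4 + 4 + 5 + 4 + 2 + 5 + 2 + 6 + 1 = 33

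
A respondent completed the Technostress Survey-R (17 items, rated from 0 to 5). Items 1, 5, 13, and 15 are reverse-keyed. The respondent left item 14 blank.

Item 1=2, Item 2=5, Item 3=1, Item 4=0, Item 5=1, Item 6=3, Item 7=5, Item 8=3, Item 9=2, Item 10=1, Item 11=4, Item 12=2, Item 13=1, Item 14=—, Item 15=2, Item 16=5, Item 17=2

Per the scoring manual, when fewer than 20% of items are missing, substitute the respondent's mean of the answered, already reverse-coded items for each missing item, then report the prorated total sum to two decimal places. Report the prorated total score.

Reverse-coded (on a 0–5 scale, reversed = 5 − raw):
  item 1: 5 − 2 = 3
  item 5: 5 − 1 = 4
  item 13: 5 − 1 = 4
  item 15: 5 − 2 = 3
Completed scored items (16 of 17): 3, 5, 1, 0, 4, 3, 5, 3, 2, 1, 4, 2, 4, 3, 5, 2; sum = 47.
Person mean = 47 / 16 ≈ 2.9375
Prorated total = (47 / 16) × 17 = 49.94 (to 2 dp)

49.94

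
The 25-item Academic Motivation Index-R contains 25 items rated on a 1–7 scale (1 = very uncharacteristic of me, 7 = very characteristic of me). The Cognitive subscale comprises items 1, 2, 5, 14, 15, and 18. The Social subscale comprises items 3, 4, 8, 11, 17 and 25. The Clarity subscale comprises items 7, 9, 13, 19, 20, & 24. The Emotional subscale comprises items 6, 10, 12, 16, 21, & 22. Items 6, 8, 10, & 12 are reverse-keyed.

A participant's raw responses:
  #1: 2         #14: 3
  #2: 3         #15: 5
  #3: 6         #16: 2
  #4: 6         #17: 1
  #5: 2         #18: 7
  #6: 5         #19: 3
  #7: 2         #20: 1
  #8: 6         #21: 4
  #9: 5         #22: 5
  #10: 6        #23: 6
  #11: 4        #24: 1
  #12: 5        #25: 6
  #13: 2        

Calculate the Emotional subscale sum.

Emotional items: 6, 10, 12, 16, 21, 22.
Of these, items 6, 10, and 12 are reverse-keyed; on a 1–7 scale, reversed = 8 − raw.
  item 6: 8 − 5 = 3
  item 10: 8 − 6 = 2
  item 12: 8 − 5 = 3
  item 16: 2
  item 21: 4
  item 22: 5
Sum = 3 + 2 + 3 + 2 + 4 + 5 = 19

19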